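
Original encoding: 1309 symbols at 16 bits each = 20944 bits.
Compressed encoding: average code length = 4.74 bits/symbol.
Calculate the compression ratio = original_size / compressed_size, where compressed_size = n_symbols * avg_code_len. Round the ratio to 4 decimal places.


original_size = n_symbols * orig_bits = 1309 * 16 = 20944 bits
compressed_size = n_symbols * avg_code_len = 1309 * 4.74 = 6204.66 bits
ratio = original_size / compressed_size = 20944 / 6204.66 = 3.3755

Compression ratio = 3.3755


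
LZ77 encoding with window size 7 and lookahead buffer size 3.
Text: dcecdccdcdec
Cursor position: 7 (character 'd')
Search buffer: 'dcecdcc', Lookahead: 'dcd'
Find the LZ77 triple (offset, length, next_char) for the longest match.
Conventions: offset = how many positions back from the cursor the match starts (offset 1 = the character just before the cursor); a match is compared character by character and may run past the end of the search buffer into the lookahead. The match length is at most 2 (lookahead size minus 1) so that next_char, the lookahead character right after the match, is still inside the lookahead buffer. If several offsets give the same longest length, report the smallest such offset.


Try each offset into the search buffer:
  offset=1 (pos 6, char 'c'): match length 0
  offset=2 (pos 5, char 'c'): match length 0
  offset=3 (pos 4, char 'd'): match length 2
  offset=4 (pos 3, char 'c'): match length 0
  offset=5 (pos 2, char 'e'): match length 0
  offset=6 (pos 1, char 'c'): match length 0
  offset=7 (pos 0, char 'd'): match length 2
Longest match has length 2, found at offsets 3, 7; take the smallest, offset 3.
next_char = character at position 7 + 2 = 9 -> 'd'

Best match: offset=3, length=2 (matching 'dc' starting at position 4)
LZ77 triple: (3, 2, 'd')


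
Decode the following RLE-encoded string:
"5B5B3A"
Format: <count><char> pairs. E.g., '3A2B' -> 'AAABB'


Expanding each <count><char> pair:
  5B -> 'BBBBB'
  5B -> 'BBBBB'
  3A -> 'AAA'

Decoded = BBBBBBBBBBAAA


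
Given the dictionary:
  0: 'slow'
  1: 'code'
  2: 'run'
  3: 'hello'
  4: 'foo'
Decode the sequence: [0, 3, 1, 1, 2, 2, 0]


Look up each index in the dictionary:
  0 -> 'slow'
  3 -> 'hello'
  1 -> 'code'
  1 -> 'code'
  2 -> 'run'
  2 -> 'run'
  0 -> 'slow'

Decoded: "slow hello code code run run slow"


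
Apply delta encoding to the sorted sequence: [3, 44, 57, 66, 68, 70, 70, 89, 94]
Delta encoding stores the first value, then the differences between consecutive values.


First value: 3
Deltas:
  44 - 3 = 41
  57 - 44 = 13
  66 - 57 = 9
  68 - 66 = 2
  70 - 68 = 2
  70 - 70 = 0
  89 - 70 = 19
  94 - 89 = 5


Delta encoded: [3, 41, 13, 9, 2, 2, 0, 19, 5]


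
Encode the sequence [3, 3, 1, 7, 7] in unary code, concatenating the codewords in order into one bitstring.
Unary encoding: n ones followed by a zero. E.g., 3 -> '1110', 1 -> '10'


Encode each number as n ones followed by a terminating 0:
  3 -> 1110 (4 bits)
  3 -> 1110 (4 bits)
  1 -> 10 (2 bits)
  7 -> 11111110 (8 bits)
  7 -> 11111110 (8 bits)
Total length = 4 + 4 + 2 + 8 + 8 = 26 bits.

Unary([3, 3, 1, 7, 7]) = 11101110101111111011111110 (26 bits)


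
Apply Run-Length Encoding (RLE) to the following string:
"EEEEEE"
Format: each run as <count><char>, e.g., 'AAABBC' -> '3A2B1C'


Scanning runs left to right:
  i=0: run of 'E' x 6 -> '6E'

RLE = 6E


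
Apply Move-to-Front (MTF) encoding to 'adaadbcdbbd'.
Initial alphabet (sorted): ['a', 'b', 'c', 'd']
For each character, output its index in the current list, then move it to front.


MTF encoding:
'a': index 0 in ['a', 'b', 'c', 'd'] -> ['a', 'b', 'c', 'd']
'd': index 3 in ['a', 'b', 'c', 'd'] -> ['d', 'a', 'b', 'c']
'a': index 1 in ['d', 'a', 'b', 'c'] -> ['a', 'd', 'b', 'c']
'a': index 0 in ['a', 'd', 'b', 'c'] -> ['a', 'd', 'b', 'c']
'd': index 1 in ['a', 'd', 'b', 'c'] -> ['d', 'a', 'b', 'c']
'b': index 2 in ['d', 'a', 'b', 'c'] -> ['b', 'd', 'a', 'c']
'c': index 3 in ['b', 'd', 'a', 'c'] -> ['c', 'b', 'd', 'a']
'd': index 2 in ['c', 'b', 'd', 'a'] -> ['d', 'c', 'b', 'a']
'b': index 2 in ['d', 'c', 'b', 'a'] -> ['b', 'd', 'c', 'a']
'b': index 0 in ['b', 'd', 'c', 'a'] -> ['b', 'd', 'c', 'a']
'd': index 1 in ['b', 'd', 'c', 'a'] -> ['d', 'b', 'c', 'a']


Output: [0, 3, 1, 0, 1, 2, 3, 2, 2, 0, 1]


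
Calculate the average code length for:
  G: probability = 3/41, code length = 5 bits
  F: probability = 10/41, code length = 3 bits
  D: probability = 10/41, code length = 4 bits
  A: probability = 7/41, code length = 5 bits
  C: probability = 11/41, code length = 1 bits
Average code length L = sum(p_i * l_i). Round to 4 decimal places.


Weighted contributions p_i * l_i:
  G: (3/41) * 5 = 15/41
  F: (10/41) * 3 = 30/41
  D: (10/41) * 4 = 40/41
  A: (7/41) * 5 = 35/41
  C: (11/41) * 1 = 11/41
Sum = (15 + 30 + 40 + 35 + 11)/41 = 131/41

L = 131/41 = 3.1951 bits/symbol


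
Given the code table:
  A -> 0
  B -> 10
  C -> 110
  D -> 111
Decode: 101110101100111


Decoding:
10 -> B
111 -> D
0 -> A
10 -> B
110 -> C
0 -> A
111 -> D


Result: BDABCAD


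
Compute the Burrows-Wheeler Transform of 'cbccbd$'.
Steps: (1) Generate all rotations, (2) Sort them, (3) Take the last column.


Rotations (sorted):
  0: $cbccbd -> last char: d
  1: bccbd$c -> last char: c
  2: bd$cbcc -> last char: c
  3: cbccbd$ -> last char: $
  4: cbd$cbc -> last char: c
  5: ccbd$cb -> last char: b
  6: d$cbccb -> last char: b


BWT = dcc$cbb


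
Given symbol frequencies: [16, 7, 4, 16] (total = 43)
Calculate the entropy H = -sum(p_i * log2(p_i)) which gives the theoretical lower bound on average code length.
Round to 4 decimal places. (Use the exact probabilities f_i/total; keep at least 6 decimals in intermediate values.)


Per-symbol terms -p_i * log2(p_i) with p_i = f_i/43:
  p = 16/43 = 0.372093: log2(p) = -1.426265, -p*log2(p) = 0.530703
  p = 7/43 = 0.162791: log2(p) = -2.618910, -p*log2(p) = 0.426334
  p = 4/43 = 0.093023: log2(p) = -3.426265, -p*log2(p) = 0.318722
  p = 16/43 = 0.372093: log2(p) = -1.426265, -p*log2(p) = 0.530703
H = 0.530703 + 0.426334 + 0.318722 + 0.530703 = 1.806462

H = 1.8065 bits/symbol


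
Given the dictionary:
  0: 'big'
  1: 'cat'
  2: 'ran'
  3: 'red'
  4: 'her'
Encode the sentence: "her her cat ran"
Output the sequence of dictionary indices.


Look up each word in the dictionary:
  'her' -> 4
  'her' -> 4
  'cat' -> 1
  'ran' -> 2

Encoded: [4, 4, 1, 2]


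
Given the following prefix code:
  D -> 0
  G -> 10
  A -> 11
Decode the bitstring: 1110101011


Decoding step by step:
Bits 11 -> A
Bits 10 -> G
Bits 10 -> G
Bits 10 -> G
Bits 11 -> A


Decoded message: AGGGA


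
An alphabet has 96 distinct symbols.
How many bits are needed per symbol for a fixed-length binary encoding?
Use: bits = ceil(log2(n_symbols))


log2(96) = 6.585
Bracket: 2^6 = 64 < 96 <= 2^7 = 128
So ceil(log2(96)) = 7

bits = ceil(log2(96)) = ceil(6.585) = 7 bits


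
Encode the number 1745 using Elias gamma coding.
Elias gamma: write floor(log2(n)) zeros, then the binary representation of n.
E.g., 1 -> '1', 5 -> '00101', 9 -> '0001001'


num_bits = floor(log2(1745)) + 1 = 11
leading_zeros = num_bits - 1 = 10
binary(1745) = 11011010001

Elias gamma(1745) = '0000000000' + '11011010001' = 000000000011011010001 (21 bits)


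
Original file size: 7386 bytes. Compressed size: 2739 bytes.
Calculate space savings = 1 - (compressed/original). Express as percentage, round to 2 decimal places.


ratio = compressed/original = 2739/7386 = 0.370837
savings = 1 - ratio = 1 - 0.370837 = 0.629163
as a percentage: 0.629163 * 100 = 62.92%

Space savings = 1 - 2739/7386 = 62.92%


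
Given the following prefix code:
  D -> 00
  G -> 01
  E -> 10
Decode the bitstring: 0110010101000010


Decoding step by step:
Bits 01 -> G
Bits 10 -> E
Bits 01 -> G
Bits 01 -> G
Bits 01 -> G
Bits 00 -> D
Bits 00 -> D
Bits 10 -> E


Decoded message: GEGGGDDE


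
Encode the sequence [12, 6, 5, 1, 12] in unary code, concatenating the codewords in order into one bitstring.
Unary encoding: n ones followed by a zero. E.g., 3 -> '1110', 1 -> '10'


Encode each number as n ones followed by a terminating 0:
  12 -> 1111111111110 (13 bits)
  6 -> 1111110 (7 bits)
  5 -> 111110 (6 bits)
  1 -> 10 (2 bits)
  12 -> 1111111111110 (13 bits)
Total length = 13 + 7 + 6 + 2 + 13 = 41 bits.

Unary([12, 6, 5, 1, 12]) = 11111111111101111110111110101111111111110 (41 bits)


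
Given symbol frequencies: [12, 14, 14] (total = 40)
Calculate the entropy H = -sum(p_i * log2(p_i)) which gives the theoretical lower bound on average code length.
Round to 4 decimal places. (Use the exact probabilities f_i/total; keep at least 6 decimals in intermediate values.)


Per-symbol terms -p_i * log2(p_i) with p_i = f_i/40:
  p = 12/40 = 0.300000: log2(p) = -1.736966, -p*log2(p) = 0.521090
  p = 14/40 = 0.350000: log2(p) = -1.514573, -p*log2(p) = 0.530101
  p = 14/40 = 0.350000: log2(p) = -1.514573, -p*log2(p) = 0.530101
H = 0.521090 + 0.530101 + 0.530101 = 1.581292

H = 1.5813 bits/symbol


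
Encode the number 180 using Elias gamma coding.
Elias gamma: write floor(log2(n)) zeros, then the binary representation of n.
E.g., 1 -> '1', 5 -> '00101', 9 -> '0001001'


num_bits = floor(log2(180)) + 1 = 8
leading_zeros = num_bits - 1 = 7
binary(180) = 10110100

Elias gamma(180) = '0000000' + '10110100' = 000000010110100 (15 bits)


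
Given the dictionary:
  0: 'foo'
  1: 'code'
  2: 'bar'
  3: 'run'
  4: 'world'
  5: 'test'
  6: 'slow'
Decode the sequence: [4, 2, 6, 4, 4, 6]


Look up each index in the dictionary:
  4 -> 'world'
  2 -> 'bar'
  6 -> 'slow'
  4 -> 'world'
  4 -> 'world'
  6 -> 'slow'

Decoded: "world bar slow world world slow"


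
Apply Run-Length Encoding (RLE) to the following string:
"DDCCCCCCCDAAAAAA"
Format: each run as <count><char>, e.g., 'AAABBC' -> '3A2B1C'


Scanning runs left to right:
  i=0: run of 'D' x 2 -> '2D'
  i=2: run of 'C' x 7 -> '7C'
  i=9: run of 'D' x 1 -> '1D'
  i=10: run of 'A' x 6 -> '6A'

RLE = 2D7C1D6A


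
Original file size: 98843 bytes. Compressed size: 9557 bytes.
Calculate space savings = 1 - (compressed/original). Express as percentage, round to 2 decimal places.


ratio = compressed/original = 9557/98843 = 0.096689
savings = 1 - ratio = 1 - 0.096689 = 0.903311
as a percentage: 0.903311 * 100 = 90.33%

Space savings = 1 - 9557/98843 = 90.33%


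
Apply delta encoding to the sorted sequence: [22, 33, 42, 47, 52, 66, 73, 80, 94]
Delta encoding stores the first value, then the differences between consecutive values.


First value: 22
Deltas:
  33 - 22 = 11
  42 - 33 = 9
  47 - 42 = 5
  52 - 47 = 5
  66 - 52 = 14
  73 - 66 = 7
  80 - 73 = 7
  94 - 80 = 14


Delta encoded: [22, 11, 9, 5, 5, 14, 7, 7, 14]


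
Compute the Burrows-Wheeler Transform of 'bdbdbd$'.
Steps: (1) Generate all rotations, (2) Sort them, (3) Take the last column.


Rotations (sorted):
  0: $bdbdbd -> last char: d
  1: bd$bdbd -> last char: d
  2: bdbd$bd -> last char: d
  3: bdbdbd$ -> last char: $
  4: d$bdbdb -> last char: b
  5: dbd$bdb -> last char: b
  6: dbdbd$b -> last char: b


BWT = ddd$bbb


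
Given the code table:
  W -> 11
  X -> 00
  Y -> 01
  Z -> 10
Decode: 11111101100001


Decoding:
11 -> W
11 -> W
11 -> W
01 -> Y
10 -> Z
00 -> X
01 -> Y


Result: WWWYZXY


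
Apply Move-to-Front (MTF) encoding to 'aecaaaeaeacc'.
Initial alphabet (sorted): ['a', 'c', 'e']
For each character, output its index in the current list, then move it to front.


MTF encoding:
'a': index 0 in ['a', 'c', 'e'] -> ['a', 'c', 'e']
'e': index 2 in ['a', 'c', 'e'] -> ['e', 'a', 'c']
'c': index 2 in ['e', 'a', 'c'] -> ['c', 'e', 'a']
'a': index 2 in ['c', 'e', 'a'] -> ['a', 'c', 'e']
'a': index 0 in ['a', 'c', 'e'] -> ['a', 'c', 'e']
'a': index 0 in ['a', 'c', 'e'] -> ['a', 'c', 'e']
'e': index 2 in ['a', 'c', 'e'] -> ['e', 'a', 'c']
'a': index 1 in ['e', 'a', 'c'] -> ['a', 'e', 'c']
'e': index 1 in ['a', 'e', 'c'] -> ['e', 'a', 'c']
'a': index 1 in ['e', 'a', 'c'] -> ['a', 'e', 'c']
'c': index 2 in ['a', 'e', 'c'] -> ['c', 'a', 'e']
'c': index 0 in ['c', 'a', 'e'] -> ['c', 'a', 'e']


Output: [0, 2, 2, 2, 0, 0, 2, 1, 1, 1, 2, 0]


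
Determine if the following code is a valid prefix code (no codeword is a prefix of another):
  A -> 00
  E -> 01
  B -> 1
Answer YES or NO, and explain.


Checking each pair (does one codeword prefix another?):
  A='00' vs E='01': no prefix
  A='00' vs B='1': no prefix
  E='01' vs A='00': no prefix
  E='01' vs B='1': no prefix
  B='1' vs A='00': no prefix
  B='1' vs E='01': no prefix
No violation found over all pairs.

YES -- this is a valid prefix code. No codeword is a prefix of any other codeword.


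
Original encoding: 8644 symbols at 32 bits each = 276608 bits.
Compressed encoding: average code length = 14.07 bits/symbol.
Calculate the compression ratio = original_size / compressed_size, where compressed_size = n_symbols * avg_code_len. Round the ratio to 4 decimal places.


original_size = n_symbols * orig_bits = 8644 * 32 = 276608 bits
compressed_size = n_symbols * avg_code_len = 8644 * 14.07 = 121621.08 bits
ratio = original_size / compressed_size = 276608 / 121621.08 = 2.2743

Compression ratio = 2.2743


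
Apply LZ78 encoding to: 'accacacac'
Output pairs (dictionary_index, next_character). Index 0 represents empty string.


LZ78 encoding steps:
Dictionary: {0: ''}
Step 1: w='' (idx 0), next='a' -> output (0, 'a'), add 'a' as idx 1
Step 2: w='' (idx 0), next='c' -> output (0, 'c'), add 'c' as idx 2
Step 3: w='c' (idx 2), next='a' -> output (2, 'a'), add 'ca' as idx 3
Step 4: w='ca' (idx 3), next='c' -> output (3, 'c'), add 'cac' as idx 4
Step 5: w='a' (idx 1), next='c' -> output (1, 'c'), add 'ac' as idx 5


Encoded: [(0, 'a'), (0, 'c'), (2, 'a'), (3, 'c'), (1, 'c')]


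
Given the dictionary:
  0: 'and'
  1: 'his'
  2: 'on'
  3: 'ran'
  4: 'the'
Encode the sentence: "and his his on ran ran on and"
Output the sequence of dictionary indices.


Look up each word in the dictionary:
  'and' -> 0
  'his' -> 1
  'his' -> 1
  'on' -> 2
  'ran' -> 3
  'ran' -> 3
  'on' -> 2
  'and' -> 0

Encoded: [0, 1, 1, 2, 3, 3, 2, 0]


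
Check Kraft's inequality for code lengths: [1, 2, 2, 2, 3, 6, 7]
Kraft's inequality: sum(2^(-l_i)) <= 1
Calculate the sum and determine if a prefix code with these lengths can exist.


Sum = 2^(-1) + 2^(-2) + 2^(-2) + 2^(-2) + 2^(-3) + 2^(-6) + 2^(-7)
    = 0.5 + 0.25 + 0.25 + 0.25 + 0.125 + 0.015625 + 0.0078125
    = 179/128 = 1.3984375
Since 1.3984375 > 1, Kraft's inequality is NOT satisfied.
A prefix code with these lengths CANNOT exist.

Kraft sum = 1.3984375. Not satisfied.


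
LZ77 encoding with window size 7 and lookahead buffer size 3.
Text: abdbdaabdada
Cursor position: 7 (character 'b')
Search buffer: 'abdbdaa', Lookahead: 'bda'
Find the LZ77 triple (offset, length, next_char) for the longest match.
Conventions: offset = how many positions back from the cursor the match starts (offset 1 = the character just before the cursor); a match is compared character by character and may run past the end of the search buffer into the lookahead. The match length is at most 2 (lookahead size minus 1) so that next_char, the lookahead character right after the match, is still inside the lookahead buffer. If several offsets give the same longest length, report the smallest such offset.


Try each offset into the search buffer:
  offset=1 (pos 6, char 'a'): match length 0
  offset=2 (pos 5, char 'a'): match length 0
  offset=3 (pos 4, char 'd'): match length 0
  offset=4 (pos 3, char 'b'): match length 2
  offset=5 (pos 2, char 'd'): match length 0
  offset=6 (pos 1, char 'b'): match length 2
  offset=7 (pos 0, char 'a'): match length 0
Longest match has length 2, found at offsets 4, 6; take the smallest, offset 4.
next_char = character at position 7 + 2 = 9 -> 'a'

Best match: offset=4, length=2 (matching 'bd' starting at position 3)
LZ77 triple: (4, 2, 'a')


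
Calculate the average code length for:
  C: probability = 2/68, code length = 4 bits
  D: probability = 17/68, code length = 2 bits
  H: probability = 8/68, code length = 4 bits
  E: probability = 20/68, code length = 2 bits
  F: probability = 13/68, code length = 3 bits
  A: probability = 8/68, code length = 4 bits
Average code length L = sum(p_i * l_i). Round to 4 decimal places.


Weighted contributions p_i * l_i:
  C: (2/68) * 4 = 8/68
  D: (17/68) * 2 = 34/68
  H: (8/68) * 4 = 32/68
  E: (20/68) * 2 = 40/68
  F: (13/68) * 3 = 39/68
  A: (8/68) * 4 = 32/68
Sum = (8 + 34 + 32 + 40 + 39 + 32)/68 = 185/68

L = 185/68 = 2.7206 bits/symbol


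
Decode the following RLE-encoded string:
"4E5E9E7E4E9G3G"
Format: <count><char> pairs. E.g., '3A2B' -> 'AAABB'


Expanding each <count><char> pair:
  4E -> 'EEEE'
  5E -> 'EEEEE'
  9E -> 'EEEEEEEEE'
  7E -> 'EEEEEEE'
  4E -> 'EEEE'
  9G -> 'GGGGGGGGG'
  3G -> 'GGG'

Decoded = EEEEEEEEEEEEEEEEEEEEEEEEEEEEEGGGGGGGGGGGG


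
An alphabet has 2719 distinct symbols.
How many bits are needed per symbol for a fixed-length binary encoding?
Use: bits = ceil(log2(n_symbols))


log2(2719) = 11.4089
Bracket: 2^11 = 2048 < 2719 <= 2^12 = 4096
So ceil(log2(2719)) = 12

bits = ceil(log2(2719)) = ceil(11.4089) = 12 bits


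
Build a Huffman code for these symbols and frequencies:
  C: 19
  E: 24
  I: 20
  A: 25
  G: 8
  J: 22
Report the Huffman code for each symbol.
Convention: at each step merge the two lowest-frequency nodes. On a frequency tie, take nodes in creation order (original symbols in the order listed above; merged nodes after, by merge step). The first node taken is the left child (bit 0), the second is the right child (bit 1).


Huffman tree construction:
Step 1: Merge G(8) + C(19) = 27
Step 2: Merge I(20) + J(22) = 42
Step 3: Merge E(24) + A(25) = 49
Step 4: Merge (G+C)(27) + (I+J)(42) = 69
Step 5: Merge (E+A)(49) + ((G+C)+(I+J))(69) = 118
Read each symbol's code off the tree from the root (left child = 0, right child = 1).

Codes:
  C: 101 (length 3)
  E: 00 (length 2)
  I: 110 (length 3)
  A: 01 (length 2)
  G: 100 (length 3)
  J: 111 (length 3)
Average code length: 305/118 = 2.5847 bits/symbol


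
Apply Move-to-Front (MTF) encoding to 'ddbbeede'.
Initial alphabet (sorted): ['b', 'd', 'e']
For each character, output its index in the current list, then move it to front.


MTF encoding:
'd': index 1 in ['b', 'd', 'e'] -> ['d', 'b', 'e']
'd': index 0 in ['d', 'b', 'e'] -> ['d', 'b', 'e']
'b': index 1 in ['d', 'b', 'e'] -> ['b', 'd', 'e']
'b': index 0 in ['b', 'd', 'e'] -> ['b', 'd', 'e']
'e': index 2 in ['b', 'd', 'e'] -> ['e', 'b', 'd']
'e': index 0 in ['e', 'b', 'd'] -> ['e', 'b', 'd']
'd': index 2 in ['e', 'b', 'd'] -> ['d', 'e', 'b']
'e': index 1 in ['d', 'e', 'b'] -> ['e', 'd', 'b']


Output: [1, 0, 1, 0, 2, 0, 2, 1]


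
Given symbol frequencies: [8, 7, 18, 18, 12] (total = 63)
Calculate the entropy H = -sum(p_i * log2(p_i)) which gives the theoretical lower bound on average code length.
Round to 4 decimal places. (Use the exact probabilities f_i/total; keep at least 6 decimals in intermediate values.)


Per-symbol terms -p_i * log2(p_i) with p_i = f_i/63:
  p = 8/63 = 0.126984: log2(p) = -2.977280, -p*log2(p) = 0.378067
  p = 7/63 = 0.111111: log2(p) = -3.169925, -p*log2(p) = 0.352214
  p = 18/63 = 0.285714: log2(p) = -1.807355, -p*log2(p) = 0.516387
  p = 18/63 = 0.285714: log2(p) = -1.807355, -p*log2(p) = 0.516387
  p = 12/63 = 0.190476: log2(p) = -2.392317, -p*log2(p) = 0.455680
H = 0.378067 + 0.352214 + 0.516387 + 0.516387 + 0.455680 = 2.218735

H = 2.2187 bits/symbol


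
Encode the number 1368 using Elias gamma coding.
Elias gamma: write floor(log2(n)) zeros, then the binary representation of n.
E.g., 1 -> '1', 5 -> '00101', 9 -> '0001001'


num_bits = floor(log2(1368)) + 1 = 11
leading_zeros = num_bits - 1 = 10
binary(1368) = 10101011000

Elias gamma(1368) = '0000000000' + '10101011000' = 000000000010101011000 (21 bits)


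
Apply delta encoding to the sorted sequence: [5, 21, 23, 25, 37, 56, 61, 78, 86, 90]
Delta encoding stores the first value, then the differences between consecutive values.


First value: 5
Deltas:
  21 - 5 = 16
  23 - 21 = 2
  25 - 23 = 2
  37 - 25 = 12
  56 - 37 = 19
  61 - 56 = 5
  78 - 61 = 17
  86 - 78 = 8
  90 - 86 = 4


Delta encoded: [5, 16, 2, 2, 12, 19, 5, 17, 8, 4]


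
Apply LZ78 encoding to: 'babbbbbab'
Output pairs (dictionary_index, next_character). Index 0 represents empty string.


LZ78 encoding steps:
Dictionary: {0: ''}
Step 1: w='' (idx 0), next='b' -> output (0, 'b'), add 'b' as idx 1
Step 2: w='' (idx 0), next='a' -> output (0, 'a'), add 'a' as idx 2
Step 3: w='b' (idx 1), next='b' -> output (1, 'b'), add 'bb' as idx 3
Step 4: w='bb' (idx 3), next='b' -> output (3, 'b'), add 'bbb' as idx 4
Step 5: w='a' (idx 2), next='b' -> output (2, 'b'), add 'ab' as idx 5


Encoded: [(0, 'b'), (0, 'a'), (1, 'b'), (3, 'b'), (2, 'b')]


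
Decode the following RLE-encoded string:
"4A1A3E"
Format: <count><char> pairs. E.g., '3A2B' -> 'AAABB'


Expanding each <count><char> pair:
  4A -> 'AAAA'
  1A -> 'A'
  3E -> 'EEE'

Decoded = AAAAAEEE


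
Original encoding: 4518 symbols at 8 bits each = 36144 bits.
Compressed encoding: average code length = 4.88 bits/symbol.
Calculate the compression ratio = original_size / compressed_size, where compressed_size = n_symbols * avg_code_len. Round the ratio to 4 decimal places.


original_size = n_symbols * orig_bits = 4518 * 8 = 36144 bits
compressed_size = n_symbols * avg_code_len = 4518 * 4.88 = 22047.84 bits
ratio = original_size / compressed_size = 36144 / 22047.84 = 1.6393

Compression ratio = 1.6393


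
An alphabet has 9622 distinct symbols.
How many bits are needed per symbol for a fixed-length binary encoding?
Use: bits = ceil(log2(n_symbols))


log2(9622) = 13.2321
Bracket: 2^13 = 8192 < 9622 <= 2^14 = 16384
So ceil(log2(9622)) = 14

bits = ceil(log2(9622)) = ceil(13.2321) = 14 bits


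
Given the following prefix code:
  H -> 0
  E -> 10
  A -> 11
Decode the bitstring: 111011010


Decoding step by step:
Bits 11 -> A
Bits 10 -> E
Bits 11 -> A
Bits 0 -> H
Bits 10 -> E


Decoded message: AEAHE


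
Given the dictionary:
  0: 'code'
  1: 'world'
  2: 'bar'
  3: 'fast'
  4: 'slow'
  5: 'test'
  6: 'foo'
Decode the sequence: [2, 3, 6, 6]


Look up each index in the dictionary:
  2 -> 'bar'
  3 -> 'fast'
  6 -> 'foo'
  6 -> 'foo'

Decoded: "bar fast foo foo"


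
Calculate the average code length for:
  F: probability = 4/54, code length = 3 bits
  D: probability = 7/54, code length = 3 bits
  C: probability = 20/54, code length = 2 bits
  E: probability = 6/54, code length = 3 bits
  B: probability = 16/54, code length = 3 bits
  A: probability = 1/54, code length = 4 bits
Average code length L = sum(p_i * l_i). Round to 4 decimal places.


Weighted contributions p_i * l_i:
  F: (4/54) * 3 = 12/54
  D: (7/54) * 3 = 21/54
  C: (20/54) * 2 = 40/54
  E: (6/54) * 3 = 18/54
  B: (16/54) * 3 = 48/54
  A: (1/54) * 4 = 4/54
Sum = (12 + 21 + 40 + 18 + 48 + 4)/54 = 143/54

L = 143/54 = 2.6481 bits/symbol


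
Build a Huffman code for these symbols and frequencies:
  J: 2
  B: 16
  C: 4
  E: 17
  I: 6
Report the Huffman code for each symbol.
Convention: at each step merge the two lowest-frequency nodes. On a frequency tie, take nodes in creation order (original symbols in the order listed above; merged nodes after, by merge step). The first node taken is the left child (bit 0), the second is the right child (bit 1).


Huffman tree construction:
Step 1: Merge J(2) + C(4) = 6
Step 2: Merge I(6) + (J+C)(6) = 12
Step 3: Merge (I+(J+C))(12) + B(16) = 28
Step 4: Merge E(17) + ((I+(J+C))+B)(28) = 45
Read each symbol's code off the tree from the root (left child = 0, right child = 1).

Codes:
  J: 1010 (length 4)
  B: 11 (length 2)
  C: 1011 (length 4)
  E: 0 (length 1)
  I: 100 (length 3)
Average code length: 91/45 = 2.0222 bits/symbol


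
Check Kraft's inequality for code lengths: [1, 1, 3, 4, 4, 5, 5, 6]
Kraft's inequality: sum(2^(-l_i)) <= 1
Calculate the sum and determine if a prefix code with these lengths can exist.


Sum = 2^(-1) + 2^(-1) + 2^(-3) + 2^(-4) + 2^(-4) + 2^(-5) + 2^(-5) + 2^(-6)
    = 0.5 + 0.5 + 0.125 + 0.0625 + 0.0625 + 0.03125 + 0.03125 + 0.015625
    = 85/64 = 1.328125
Since 1.328125 > 1, Kraft's inequality is NOT satisfied.
A prefix code with these lengths CANNOT exist.

Kraft sum = 1.328125. Not satisfied.


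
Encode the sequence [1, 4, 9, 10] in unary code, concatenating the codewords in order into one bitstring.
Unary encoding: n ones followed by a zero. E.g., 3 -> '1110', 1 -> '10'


Encode each number as n ones followed by a terminating 0:
  1 -> 10 (2 bits)
  4 -> 11110 (5 bits)
  9 -> 1111111110 (10 bits)
  10 -> 11111111110 (11 bits)
Total length = 2 + 5 + 10 + 11 = 28 bits.

Unary([1, 4, 9, 10]) = 1011110111111111011111111110 (28 bits)


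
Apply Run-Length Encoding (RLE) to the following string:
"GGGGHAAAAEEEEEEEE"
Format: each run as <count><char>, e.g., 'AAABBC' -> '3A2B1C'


Scanning runs left to right:
  i=0: run of 'G' x 4 -> '4G'
  i=4: run of 'H' x 1 -> '1H'
  i=5: run of 'A' x 4 -> '4A'
  i=9: run of 'E' x 8 -> '8E'

RLE = 4G1H4A8E


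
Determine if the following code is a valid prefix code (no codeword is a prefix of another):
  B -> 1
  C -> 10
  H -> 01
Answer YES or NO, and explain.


Checking each pair (does one codeword prefix another?):
  B='1' vs C='10': prefix -- VIOLATION

NO -- this is NOT a valid prefix code. B (1) is a prefix of C (10).


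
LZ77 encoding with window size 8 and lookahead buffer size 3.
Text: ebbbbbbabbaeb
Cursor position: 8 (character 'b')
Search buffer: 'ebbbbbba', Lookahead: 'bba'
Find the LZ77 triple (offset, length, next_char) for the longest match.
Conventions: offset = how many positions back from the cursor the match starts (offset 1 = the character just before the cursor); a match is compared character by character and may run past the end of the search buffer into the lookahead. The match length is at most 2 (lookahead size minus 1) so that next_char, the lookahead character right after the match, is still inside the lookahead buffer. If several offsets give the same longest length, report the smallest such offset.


Try each offset into the search buffer:
  offset=1 (pos 7, char 'a'): match length 0
  offset=2 (pos 6, char 'b'): match length 1
  offset=3 (pos 5, char 'b'): match length 2
  offset=4 (pos 4, char 'b'): match length 2
  offset=5 (pos 3, char 'b'): match length 2
  offset=6 (pos 2, char 'b'): match length 2
  offset=7 (pos 1, char 'b'): match length 2
  offset=8 (pos 0, char 'e'): match length 0
Longest match has length 2, found at offsets 3, 4, 5, 6, 7; take the smallest, offset 3.
next_char = character at position 8 + 2 = 10 -> 'a'

Best match: offset=3, length=2 (matching 'bb' starting at position 5)
LZ77 triple: (3, 2, 'a')


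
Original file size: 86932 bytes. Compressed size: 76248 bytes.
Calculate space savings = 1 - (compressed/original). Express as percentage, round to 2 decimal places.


ratio = compressed/original = 76248/86932 = 0.877099
savings = 1 - ratio = 1 - 0.877099 = 0.122901
as a percentage: 0.122901 * 100 = 12.29%

Space savings = 1 - 76248/86932 = 12.29%


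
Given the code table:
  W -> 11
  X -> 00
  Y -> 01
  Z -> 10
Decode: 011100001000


Decoding:
01 -> Y
11 -> W
00 -> X
00 -> X
10 -> Z
00 -> X


Result: YWXXZX


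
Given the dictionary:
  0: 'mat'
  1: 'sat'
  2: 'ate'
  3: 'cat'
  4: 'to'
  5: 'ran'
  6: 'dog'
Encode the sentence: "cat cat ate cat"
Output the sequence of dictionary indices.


Look up each word in the dictionary:
  'cat' -> 3
  'cat' -> 3
  'ate' -> 2
  'cat' -> 3

Encoded: [3, 3, 2, 3]


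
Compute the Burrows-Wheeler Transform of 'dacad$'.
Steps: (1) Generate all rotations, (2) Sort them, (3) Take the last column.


Rotations (sorted):
  0: $dacad -> last char: d
  1: acad$d -> last char: d
  2: ad$dac -> last char: c
  3: cad$da -> last char: a
  4: d$daca -> last char: a
  5: dacad$ -> last char: $


BWT = ddcaa$


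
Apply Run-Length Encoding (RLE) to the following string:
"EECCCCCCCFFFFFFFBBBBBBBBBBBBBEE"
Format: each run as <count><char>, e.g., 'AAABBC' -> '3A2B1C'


Scanning runs left to right:
  i=0: run of 'E' x 2 -> '2E'
  i=2: run of 'C' x 7 -> '7C'
  i=9: run of 'F' x 7 -> '7F'
  i=16: run of 'B' x 13 -> '13B'
  i=29: run of 'E' x 2 -> '2E'

RLE = 2E7C7F13B2E


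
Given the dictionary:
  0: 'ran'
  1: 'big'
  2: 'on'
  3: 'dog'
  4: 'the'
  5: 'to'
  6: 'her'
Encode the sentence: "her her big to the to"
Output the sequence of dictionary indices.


Look up each word in the dictionary:
  'her' -> 6
  'her' -> 6
  'big' -> 1
  'to' -> 5
  'the' -> 4
  'to' -> 5

Encoded: [6, 6, 1, 5, 4, 5]


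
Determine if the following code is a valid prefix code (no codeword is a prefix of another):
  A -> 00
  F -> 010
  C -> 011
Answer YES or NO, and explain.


Checking each pair (does one codeword prefix another?):
  A='00' vs F='010': no prefix
  A='00' vs C='011': no prefix
  F='010' vs A='00': no prefix
  F='010' vs C='011': no prefix
  C='011' vs A='00': no prefix
  C='011' vs F='010': no prefix
No violation found over all pairs.

YES -- this is a valid prefix code. No codeword is a prefix of any other codeword.


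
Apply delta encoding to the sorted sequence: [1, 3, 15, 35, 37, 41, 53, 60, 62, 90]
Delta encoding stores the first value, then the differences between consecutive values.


First value: 1
Deltas:
  3 - 1 = 2
  15 - 3 = 12
  35 - 15 = 20
  37 - 35 = 2
  41 - 37 = 4
  53 - 41 = 12
  60 - 53 = 7
  62 - 60 = 2
  90 - 62 = 28


Delta encoded: [1, 2, 12, 20, 2, 4, 12, 7, 2, 28]


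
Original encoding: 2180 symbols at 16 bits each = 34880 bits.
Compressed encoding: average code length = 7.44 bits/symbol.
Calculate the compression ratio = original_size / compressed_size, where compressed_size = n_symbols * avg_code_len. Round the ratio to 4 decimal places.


original_size = n_symbols * orig_bits = 2180 * 16 = 34880 bits
compressed_size = n_symbols * avg_code_len = 2180 * 7.44 = 16219.2 bits
ratio = original_size / compressed_size = 34880 / 16219.2 = 2.1505

Compression ratio = 2.1505


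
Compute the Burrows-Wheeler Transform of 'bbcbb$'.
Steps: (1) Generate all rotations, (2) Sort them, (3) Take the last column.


Rotations (sorted):
  0: $bbcbb -> last char: b
  1: b$bbcb -> last char: b
  2: bb$bbc -> last char: c
  3: bbcbb$ -> last char: $
  4: bcbb$b -> last char: b
  5: cbb$bb -> last char: b


BWT = bbc$bb


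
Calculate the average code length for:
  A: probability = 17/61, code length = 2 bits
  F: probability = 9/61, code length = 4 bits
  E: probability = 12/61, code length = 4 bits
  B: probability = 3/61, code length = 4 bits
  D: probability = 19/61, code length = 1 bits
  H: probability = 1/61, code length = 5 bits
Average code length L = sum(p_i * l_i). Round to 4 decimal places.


Weighted contributions p_i * l_i:
  A: (17/61) * 2 = 34/61
  F: (9/61) * 4 = 36/61
  E: (12/61) * 4 = 48/61
  B: (3/61) * 4 = 12/61
  D: (19/61) * 1 = 19/61
  H: (1/61) * 5 = 5/61
Sum = (34 + 36 + 48 + 12 + 19 + 5)/61 = 154/61

L = 154/61 = 2.5246 bits/symbol


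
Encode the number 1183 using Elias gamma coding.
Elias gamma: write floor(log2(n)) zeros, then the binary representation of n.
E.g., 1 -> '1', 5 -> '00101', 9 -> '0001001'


num_bits = floor(log2(1183)) + 1 = 11
leading_zeros = num_bits - 1 = 10
binary(1183) = 10010011111

Elias gamma(1183) = '0000000000' + '10010011111' = 000000000010010011111 (21 bits)


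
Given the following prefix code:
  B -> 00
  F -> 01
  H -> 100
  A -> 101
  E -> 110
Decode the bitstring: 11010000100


Decoding step by step:
Bits 110 -> E
Bits 100 -> H
Bits 00 -> B
Bits 100 -> H


Decoded message: EHBH


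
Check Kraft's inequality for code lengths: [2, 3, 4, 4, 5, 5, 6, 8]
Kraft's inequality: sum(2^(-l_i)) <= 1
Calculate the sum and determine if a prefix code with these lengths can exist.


Sum = 2^(-2) + 2^(-3) + 2^(-4) + 2^(-4) + 2^(-5) + 2^(-5) + 2^(-6) + 2^(-8)
    = 0.25 + 0.125 + 0.0625 + 0.0625 + 0.03125 + 0.03125 + 0.015625 + 0.00390625
    = 149/256 = 0.58203125
Since 0.58203125 <= 1, Kraft's inequality IS satisfied.
A prefix code with these lengths CAN exist.

Kraft sum = 0.58203125. Satisfied.


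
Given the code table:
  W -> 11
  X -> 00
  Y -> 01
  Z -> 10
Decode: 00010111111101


Decoding:
00 -> X
01 -> Y
01 -> Y
11 -> W
11 -> W
11 -> W
01 -> Y


Result: XYYWWWY


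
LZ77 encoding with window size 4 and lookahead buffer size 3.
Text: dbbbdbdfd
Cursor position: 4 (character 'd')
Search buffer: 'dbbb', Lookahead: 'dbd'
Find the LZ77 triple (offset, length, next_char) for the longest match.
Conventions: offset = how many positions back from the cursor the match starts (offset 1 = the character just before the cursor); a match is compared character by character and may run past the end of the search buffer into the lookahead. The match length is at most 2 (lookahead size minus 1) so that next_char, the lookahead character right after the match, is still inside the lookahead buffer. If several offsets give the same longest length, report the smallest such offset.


Try each offset into the search buffer:
  offset=1 (pos 3, char 'b'): match length 0
  offset=2 (pos 2, char 'b'): match length 0
  offset=3 (pos 1, char 'b'): match length 0
  offset=4 (pos 0, char 'd'): match length 2
Longest match has length 2 at offset 4.
next_char = character at position 4 + 2 = 6 -> 'd'

Best match: offset=4, length=2 (matching 'db' starting at position 0)
LZ77 triple: (4, 2, 'd')


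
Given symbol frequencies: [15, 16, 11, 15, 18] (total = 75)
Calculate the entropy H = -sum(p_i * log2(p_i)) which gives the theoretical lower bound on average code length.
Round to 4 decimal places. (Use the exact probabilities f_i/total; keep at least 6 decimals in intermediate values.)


Per-symbol terms -p_i * log2(p_i) with p_i = f_i/75:
  p = 15/75 = 0.200000: log2(p) = -2.321928, -p*log2(p) = 0.464386
  p = 16/75 = 0.213333: log2(p) = -2.228819, -p*log2(p) = 0.475481
  p = 11/75 = 0.146667: log2(p) = -2.769387, -p*log2(p) = 0.406177
  p = 15/75 = 0.200000: log2(p) = -2.321928, -p*log2(p) = 0.464386
  p = 18/75 = 0.240000: log2(p) = -2.058894, -p*log2(p) = 0.494134
H = 0.464386 + 0.475481 + 0.406177 + 0.464386 + 0.494134 = 2.304564

H = 2.3046 bits/symbol


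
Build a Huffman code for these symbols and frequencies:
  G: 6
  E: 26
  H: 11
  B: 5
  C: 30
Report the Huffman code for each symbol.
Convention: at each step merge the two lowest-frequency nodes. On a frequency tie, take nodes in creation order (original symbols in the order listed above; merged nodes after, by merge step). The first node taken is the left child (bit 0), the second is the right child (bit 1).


Huffman tree construction:
Step 1: Merge B(5) + G(6) = 11
Step 2: Merge H(11) + (B+G)(11) = 22
Step 3: Merge (H+(B+G))(22) + E(26) = 48
Step 4: Merge C(30) + ((H+(B+G))+E)(48) = 78
Read each symbol's code off the tree from the root (left child = 0, right child = 1).

Codes:
  G: 1011 (length 4)
  E: 11 (length 2)
  H: 100 (length 3)
  B: 1010 (length 4)
  C: 0 (length 1)
Average code length: 159/78 = 2.0385 bits/symbol


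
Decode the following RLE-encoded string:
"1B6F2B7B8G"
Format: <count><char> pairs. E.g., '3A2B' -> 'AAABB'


Expanding each <count><char> pair:
  1B -> 'B'
  6F -> 'FFFFFF'
  2B -> 'BB'
  7B -> 'BBBBBBB'
  8G -> 'GGGGGGGG'

Decoded = BFFFFFFBBBBBBBBBGGGGGGGG


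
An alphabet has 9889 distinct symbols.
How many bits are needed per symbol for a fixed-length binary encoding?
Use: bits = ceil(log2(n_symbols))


log2(9889) = 13.2716
Bracket: 2^13 = 8192 < 9889 <= 2^14 = 16384
So ceil(log2(9889)) = 14

bits = ceil(log2(9889)) = ceil(13.2716) = 14 bits


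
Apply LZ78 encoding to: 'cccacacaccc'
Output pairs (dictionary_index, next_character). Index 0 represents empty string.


LZ78 encoding steps:
Dictionary: {0: ''}
Step 1: w='' (idx 0), next='c' -> output (0, 'c'), add 'c' as idx 1
Step 2: w='c' (idx 1), next='c' -> output (1, 'c'), add 'cc' as idx 2
Step 3: w='' (idx 0), next='a' -> output (0, 'a'), add 'a' as idx 3
Step 4: w='c' (idx 1), next='a' -> output (1, 'a'), add 'ca' as idx 4
Step 5: w='ca' (idx 4), next='c' -> output (4, 'c'), add 'cac' as idx 5
Step 6: w='cc' (idx 2), end of input -> output (2, '')


Encoded: [(0, 'c'), (1, 'c'), (0, 'a'), (1, 'a'), (4, 'c'), (2, '')]


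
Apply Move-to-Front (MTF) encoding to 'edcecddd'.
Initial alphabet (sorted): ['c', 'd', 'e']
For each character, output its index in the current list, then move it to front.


MTF encoding:
'e': index 2 in ['c', 'd', 'e'] -> ['e', 'c', 'd']
'd': index 2 in ['e', 'c', 'd'] -> ['d', 'e', 'c']
'c': index 2 in ['d', 'e', 'c'] -> ['c', 'd', 'e']
'e': index 2 in ['c', 'd', 'e'] -> ['e', 'c', 'd']
'c': index 1 in ['e', 'c', 'd'] -> ['c', 'e', 'd']
'd': index 2 in ['c', 'e', 'd'] -> ['d', 'c', 'e']
'd': index 0 in ['d', 'c', 'e'] -> ['d', 'c', 'e']
'd': index 0 in ['d', 'c', 'e'] -> ['d', 'c', 'e']


Output: [2, 2, 2, 2, 1, 2, 0, 0]


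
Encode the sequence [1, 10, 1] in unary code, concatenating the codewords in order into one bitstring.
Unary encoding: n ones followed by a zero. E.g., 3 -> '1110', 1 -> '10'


Encode each number as n ones followed by a terminating 0:
  1 -> 10 (2 bits)
  10 -> 11111111110 (11 bits)
  1 -> 10 (2 bits)
Total length = 2 + 11 + 2 = 15 bits.

Unary([1, 10, 1]) = 101111111111010 (15 bits)


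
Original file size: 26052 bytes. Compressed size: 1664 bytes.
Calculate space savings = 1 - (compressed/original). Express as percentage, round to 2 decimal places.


ratio = compressed/original = 1664/26052 = 0.063872
savings = 1 - ratio = 1 - 0.063872 = 0.936128
as a percentage: 0.936128 * 100 = 93.61%

Space savings = 1 - 1664/26052 = 93.61%


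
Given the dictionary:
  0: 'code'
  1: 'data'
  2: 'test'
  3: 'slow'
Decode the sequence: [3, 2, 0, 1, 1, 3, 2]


Look up each index in the dictionary:
  3 -> 'slow'
  2 -> 'test'
  0 -> 'code'
  1 -> 'data'
  1 -> 'data'
  3 -> 'slow'
  2 -> 'test'

Decoded: "slow test code data data slow test"


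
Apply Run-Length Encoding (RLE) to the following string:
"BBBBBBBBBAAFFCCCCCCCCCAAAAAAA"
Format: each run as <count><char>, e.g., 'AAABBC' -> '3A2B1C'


Scanning runs left to right:
  i=0: run of 'B' x 9 -> '9B'
  i=9: run of 'A' x 2 -> '2A'
  i=11: run of 'F' x 2 -> '2F'
  i=13: run of 'C' x 9 -> '9C'
  i=22: run of 'A' x 7 -> '7A'

RLE = 9B2A2F9C7A


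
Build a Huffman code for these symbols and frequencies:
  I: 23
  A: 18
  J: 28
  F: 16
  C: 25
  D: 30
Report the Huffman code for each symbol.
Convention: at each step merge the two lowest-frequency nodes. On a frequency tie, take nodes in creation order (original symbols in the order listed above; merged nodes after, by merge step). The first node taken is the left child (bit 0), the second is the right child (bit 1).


Huffman tree construction:
Step 1: Merge F(16) + A(18) = 34
Step 2: Merge I(23) + C(25) = 48
Step 3: Merge J(28) + D(30) = 58
Step 4: Merge (F+A)(34) + (I+C)(48) = 82
Step 5: Merge (J+D)(58) + ((F+A)+(I+C))(82) = 140
Read each symbol's code off the tree from the root (left child = 0, right child = 1).

Codes:
  I: 110 (length 3)
  A: 101 (length 3)
  J: 00 (length 2)
  F: 100 (length 3)
  C: 111 (length 3)
  D: 01 (length 2)
Average code length: 362/140 = 2.5857 bits/symbol


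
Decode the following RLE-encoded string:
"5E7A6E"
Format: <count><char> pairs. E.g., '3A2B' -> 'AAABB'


Expanding each <count><char> pair:
  5E -> 'EEEEE'
  7A -> 'AAAAAAA'
  6E -> 'EEEEEE'

Decoded = EEEEEAAAAAAAEEEEEE


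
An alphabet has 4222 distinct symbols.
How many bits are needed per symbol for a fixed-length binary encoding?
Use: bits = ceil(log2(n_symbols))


log2(4222) = 12.0437
Bracket: 2^12 = 4096 < 4222 <= 2^13 = 8192
So ceil(log2(4222)) = 13

bits = ceil(log2(4222)) = ceil(12.0437) = 13 bits


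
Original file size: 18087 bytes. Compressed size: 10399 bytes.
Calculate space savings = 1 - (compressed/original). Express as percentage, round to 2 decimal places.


ratio = compressed/original = 10399/18087 = 0.574943
savings = 1 - ratio = 1 - 0.574943 = 0.425057
as a percentage: 0.425057 * 100 = 42.51%

Space savings = 1 - 10399/18087 = 42.51%
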